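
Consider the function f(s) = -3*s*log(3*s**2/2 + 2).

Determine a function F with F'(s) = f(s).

Any candidate F(s) must reproduce f(s) exactly when differentiated.
Check: d/ds[-3*s**2*log(3*s**2/2 + 2)/2 + 3*s**2/2 - 2*log(3*s**2 + 4)] = -3*s*log(3*s**2/2 + 2) = f(s).

An antiderivative is F(s) = -3*s**2*log(3*s**2/2 + 2)/2 + 3*s**2/2 - 2*log(3*s**2 + 4).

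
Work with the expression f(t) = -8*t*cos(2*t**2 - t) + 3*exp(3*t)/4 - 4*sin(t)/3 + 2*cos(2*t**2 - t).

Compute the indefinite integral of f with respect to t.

F(t) = (3*exp(3*t) - 24*sin(2*t**2 - t) + 16*cos(t))/12 + C

Integrate term by term and add the pieces.
Check: d/dt[(3*exp(3*t) - 24*sin(2*t**2 - t) + 16*cos(t))/12] = -8*t*cos(2*t**2 - t) + 3*exp(3*t)/4 - 4*sin(t)/3 + 2*cos(2*t**2 - t) = f(t).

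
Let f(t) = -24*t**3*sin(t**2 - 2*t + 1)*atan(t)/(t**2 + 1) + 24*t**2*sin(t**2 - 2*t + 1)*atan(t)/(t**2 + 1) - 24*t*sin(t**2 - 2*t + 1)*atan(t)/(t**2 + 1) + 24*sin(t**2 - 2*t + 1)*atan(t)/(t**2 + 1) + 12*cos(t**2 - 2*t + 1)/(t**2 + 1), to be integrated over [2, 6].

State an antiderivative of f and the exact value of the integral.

f has the shape u'v + uv' for u = 12*atan(t) and v = cos(t**2 - 2*t + 1) — it is the derivative of the product u*v.
F(t) = 12*cos(t**2 - 2*t + 1)*atan(t) is an antiderivative of f.
Check: d/dt[12*cos(t**2 - 2*t + 1)*atan(t)] = (-24*t**3*sin(t**2 - 2*t + 1)*atan(t) + 24*t**2*sin(t**2 - 2*t + 1)*atan(t) - 24*t*sin(t**2 - 2*t + 1)*atan(t) + 24*sin(t**2 - 2*t + 1)*atan(t) + 12*cos(t**2 - 2*t + 1))/(t**2 + 1), which equals f(t).
F(6) = 12*cos(25)*atan(6); F(2) = 12*cos(1)*atan(2).
Integral = F(6) - F(2) = -12*cos(1)*atan(2) + 12*cos(25)*atan(6).

Antiderivative: F(t) = 12*cos(t**2 - 2*t + 1)*atan(t); value = -12*cos(1)*atan(2) + 12*cos(25)*atan(6)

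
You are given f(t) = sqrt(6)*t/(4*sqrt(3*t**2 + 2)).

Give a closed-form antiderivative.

An antiderivative is F(t) = sqrt(6)*sqrt(3*t**2 + 2)/12.

f matches the chain-rule pattern g'(h)*h' with inner function h(t) = 2*t**2 + 4/3; substituting u = h(t) collapses the integral.
Check: d/dt[sqrt(6)*sqrt(3*t**2 + 2)/12] = sqrt(6)*t/(4*sqrt(3*t**2 + 2)) = f(t).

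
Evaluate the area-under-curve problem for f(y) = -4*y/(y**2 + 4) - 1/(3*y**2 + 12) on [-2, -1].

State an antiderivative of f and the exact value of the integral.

The integrand splits into summands that can be handled one at a time.
F(y) = -2*log(y**2 + 4) - atan(y/2)/6 is an antiderivative of f.
Check: d/dy[-2*log(y**2 + 4) - atan(y/2)/6] = (-12*y - 1)/(3*y**2 + 12), which equals f(y).
F(-1) = -2*log(5) + atan(1/2)/6; F(-2) = -2*log(8) + pi/24.
Integral = F(-1) - F(-2) = -2*log(5) - pi/24 + atan(1/2)/6 + 2*log(8).

Antiderivative: F(y) = -2*log(y**2 + 4) - atan(y/2)/6; value = -2*log(5) - pi/24 + atan(1/2)/6 + 2*log(8)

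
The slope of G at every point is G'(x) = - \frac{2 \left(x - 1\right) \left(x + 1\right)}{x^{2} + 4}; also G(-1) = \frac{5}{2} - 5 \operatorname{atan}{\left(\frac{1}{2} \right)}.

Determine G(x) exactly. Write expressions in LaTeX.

Since d/dx undoes antidifferentiation here, G(x) must give back the stated G'(x).
A general antiderivative is - 2 x + 5 \operatorname{atan}{\left(\frac{x}{2} \right)} + C.
The condition gives C = \frac{5}{2} - 5 \operatorname{atan}{\left(\frac{1}{2} \right)} - (2 - 5 \operatorname{atan}{\left(\frac{1}{2} \right)}) = \frac{1}{2}.
So G(x) = \frac{- 4 x + 10 \operatorname{atan}{\left(\frac{x}{2} \right)} + 1}{2}.
Check: d/dx[\frac{- 4 x + 10 \operatorname{atan}{\left(\frac{x}{2} \right)} + 1}{2}] = \frac{2 - 2 x^{2}}{x^{2} + 4}, which equals G'(x).

G(x) = \frac{- 4 x + 10 \operatorname{atan}{\left(\frac{x}{2} \right)} + 1}{2}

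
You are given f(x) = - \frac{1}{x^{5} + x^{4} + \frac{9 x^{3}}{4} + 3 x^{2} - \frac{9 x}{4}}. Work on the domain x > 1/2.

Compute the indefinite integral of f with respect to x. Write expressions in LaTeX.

F(x) = \frac{4 \log{\left(x \right)}}{9} - \frac{4 \log{\left(x - \frac{1}{2} \right)}}{13} - \frac{4 \log{\left(x + \frac{3}{2} \right)}}{63} - \frac{10 \log{\left(x^{2} + 3 \right)}}{273} + \frac{16 \sqrt{3} \operatorname{atan}{\left(\frac{\sqrt{3} x}{3} \right)}}{819} + C

Factor the denominator (x \left(2 x - 1\right) \left(2 x + 3\right) \left(x^{2} + 3\right)) and decompose: f = - \frac{4 \left(5 x - 4\right)}{273 \left(x^{2} + 3\right)} - \frac{8}{63 \left(2 x + 3\right)} - \frac{8}{13 \left(2 x - 1\right)} + \frac{4}{9 x}; each piece integrates to a log, atan, or power term.
Check: d/dx[\frac{4 \log{\left(x \right)}}{9} - \frac{4 \log{\left(x - \frac{1}{2} \right)}}{13} - \frac{4 \log{\left(x + \frac{3}{2} \right)}}{63} - \frac{10 \log{\left(x^{2} + 3 \right)}}{273} + \frac{16 \sqrt{3} \operatorname{atan}{\left(\frac{\sqrt{3} x}{3} \right)}}{819}] = - \frac{4}{4 x^{5} + 4 x^{4} + 9 x^{3} + 12 x^{2} - 9 x}, which equals f(x).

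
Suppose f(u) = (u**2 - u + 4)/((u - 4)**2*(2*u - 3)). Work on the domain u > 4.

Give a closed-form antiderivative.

Factor the denominator ((u - 4)**2*(2*u - 3)) and decompose: f = 19/(25*(2*u - 3)) + 3/(25*(u - 4)) + 16/(5*(u - 4)**2); each piece integrates to a log, atan, or power term.
Check: d/du[3*log(u - 4)/25 + 19*log(u - 3/2)/50 - 16/(5*u - 20)] = (u**2 - u + 4)/(2*u**3 - 19*u**2 + 56*u - 48), which equals f(u).

An antiderivative is F(u) = 3*log(u - 4)/25 + 19*log(u - 3/2)/50 - 16/(5*u - 20).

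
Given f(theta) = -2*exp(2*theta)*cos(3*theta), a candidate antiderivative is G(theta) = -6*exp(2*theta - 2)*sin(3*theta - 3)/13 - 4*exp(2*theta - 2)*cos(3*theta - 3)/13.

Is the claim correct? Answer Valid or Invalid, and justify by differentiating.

Invalid: d/dtheta[G] - f = 2*exp(2*theta)*cos(3*theta) - 2*exp(-2)*exp(2*theta)*cos(3*theta - 3), which is not 0.

d/dtheta[G] = -2*exp(-2)*exp(2*theta)*cos(3*theta - 3)
d/dtheta[G] - f(theta) = 2*exp(2*theta)*cos(3*theta) - 2*exp(-2)*exp(2*theta)*cos(3*theta - 3) != 0.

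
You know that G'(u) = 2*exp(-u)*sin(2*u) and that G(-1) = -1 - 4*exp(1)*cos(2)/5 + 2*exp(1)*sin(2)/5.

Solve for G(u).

Recover the given G'(u) by differentiating a candidate G(u); any mismatch rules it out.
A general antiderivative is -2*exp(-u)*sin(2*u)/5 - 4*exp(-u)*cos(2*u)/5 + C.
The condition gives C = -1 - 4*exp(1)*cos(2)/5 + 2*exp(1)*sin(2)/5 - (-4*exp(1)*cos(2)/5 + 2*exp(1)*sin(2)/5) = -1.
So G(u) = -(5*exp(u) + 2*sin(2*u) + 4*cos(2*u))*exp(-u)/5.
Check: d/du[-(5*exp(u) + 2*sin(2*u) + 4*cos(2*u))*exp(-u)/5] = 2*exp(-u)*sin(2*u) = G'(u).

G(u) = -(5*exp(u) + 2*sin(2*u) + 4*cos(2*u))*exp(-u)/5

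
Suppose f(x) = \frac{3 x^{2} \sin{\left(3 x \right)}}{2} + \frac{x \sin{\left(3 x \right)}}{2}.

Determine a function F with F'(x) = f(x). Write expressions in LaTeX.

An antiderivative is F(x) = - \frac{x^{2} \cos{\left(3 x \right)}}{2} + \frac{x \sin{\left(3 x \right)}}{3} - \frac{x \cos{\left(3 x \right)}}{6} + \frac{\sin{\left(3 x \right)}}{18} + \frac{\cos{\left(3 x \right)}}{9}.

Integrate term by term and add the pieces.
Check: d/dx[- \frac{x^{2} \cos{\left(3 x \right)}}{2} + \frac{x \sin{\left(3 x \right)}}{3} - \frac{x \cos{\left(3 x \right)}}{6} + \frac{\sin{\left(3 x \right)}}{18} + \frac{\cos{\left(3 x \right)}}{9}] = \frac{3 x^{2} \sin{\left(3 x \right)}}{2} + \frac{x \sin{\left(3 x \right)}}{2} = f(x).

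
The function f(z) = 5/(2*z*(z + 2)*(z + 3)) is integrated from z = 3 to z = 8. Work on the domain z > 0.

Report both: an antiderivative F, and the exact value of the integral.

The denominator factors as 2*z*(z + 2)*(z + 3); partial fractions split f into directly integrable pieces: 5/(6*(z + 3)) - 5/(4*(z + 2)) + 5/(12*z).
F(z) = 5*log(z)/12 - 5*log(z + 2)/4 + 5*log(z + 3)/6 is an antiderivative of f.
Check: d/dz[5*log(z)/12 - 5*log(z + 2)/4 + 5*log(z + 3)/6] = 5/(2*z**3 + 10*z**2 + 12*z), which equals f(z).
F(8) = -5*log(10)/4 + 5*log(8)/12 + 5*log(11)/6; F(3) = -5*log(5)/4 + 5*log(3)/12 + 5*log(6)/6.
Integral = F(8) - F(3) = -5*log(10)/4 - 5*log(6)/6 - 5*log(3)/12 + 5*log(8)/12 + 5*log(11)/6 + 5*log(5)/4.

Antiderivative: F(z) = 5*log(z)/12 - 5*log(z + 2)/4 + 5*log(z + 3)/6; value = -5*log(10)/4 - 5*log(6)/6 - 5*log(3)/12 + 5*log(8)/12 + 5*log(11)/6 + 5*log(5)/4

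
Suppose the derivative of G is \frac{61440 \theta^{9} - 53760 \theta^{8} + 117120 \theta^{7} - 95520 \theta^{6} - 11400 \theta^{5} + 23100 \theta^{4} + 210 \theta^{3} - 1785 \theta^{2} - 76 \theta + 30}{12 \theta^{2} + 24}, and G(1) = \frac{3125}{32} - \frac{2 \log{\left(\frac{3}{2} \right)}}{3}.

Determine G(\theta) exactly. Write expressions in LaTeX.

A candidate passes only if d/d\theta[G] lands on the given G'(\theta) exactly.
A general antiderivative is \frac{5 \left(4 \theta^{2} - \theta - \frac{1}{2}\right)^{4}}{2} - \frac{2 \log{\left(\frac{\theta^{2}}{2} + 1 \right)}}{3} + C.
The condition gives C = \frac{3125}{32} - \frac{2 \log{\left(\frac{3}{2} \right)}}{3} - (\frac{3125}{32} - \frac{2 \log{\left(\frac{3}{2} \right)}}{3}) = 0.
So G(\theta) = - \frac{- 61440 \theta^{8} + 61440 \theta^{7} + 7680 \theta^{6} - 19200 \theta^{5} - 240 \theta^{4} + 2400 \theta^{3} + 120 \theta^{2} - 120 \theta + 64 \log{\left(\frac{\theta^{2}}{2} + 1 \right)} - 15}{96}.
Check: d/d\theta[- \frac{- 61440 \theta^{8} + 61440 \theta^{7} + 7680 \theta^{6} - 19200 \theta^{5} - 240 \theta^{4} + 2400 \theta^{3} + 120 \theta^{2} - 120 \theta + 64 \log{\left(\frac{\theta^{2}}{2} + 1 \right)} - 15}{96}] = \frac{61440 \theta^{9} - 53760 \theta^{8} + 117120 \theta^{7} - 95520 \theta^{6} - 11400 \theta^{5} + 23100 \theta^{4} + 210 \theta^{3} - 1785 \theta^{2} - 76 \theta + 30}{12 \theta^{2} + 24} = G'(\theta).

G(\theta) = - \frac{- 61440 \theta^{8} + 61440 \theta^{7} + 7680 \theta^{6} - 19200 \theta^{5} - 240 \theta^{4} + 2400 \theta^{3} + 120 \theta^{2} - 120 \theta + 64 \log{\left(\frac{\theta^{2}}{2} + 1 \right)} - 15}{96}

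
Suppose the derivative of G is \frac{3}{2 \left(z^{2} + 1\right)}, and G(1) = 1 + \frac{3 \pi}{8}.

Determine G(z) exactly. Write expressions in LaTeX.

A candidate passes only if d/dz[G] lands on the given G'(z) exactly.
A general antiderivative is \frac{3 \operatorname{atan}{\left(z \right)}}{2} + C.
The condition gives C = 1 + \frac{3 \pi}{8} - (\frac{3 \pi}{8}) = 1.
So G(z) = \frac{3 \operatorname{atan}{\left(z \right)}}{2} + 1.
Check: d/dz[\frac{3 \operatorname{atan}{\left(z \right)}}{2} + 1] = \frac{3}{2 z^{2} + 2}, which equals G'(z).

G(z) = \frac{3 \operatorname{atan}{\left(z \right)}}{2} + 1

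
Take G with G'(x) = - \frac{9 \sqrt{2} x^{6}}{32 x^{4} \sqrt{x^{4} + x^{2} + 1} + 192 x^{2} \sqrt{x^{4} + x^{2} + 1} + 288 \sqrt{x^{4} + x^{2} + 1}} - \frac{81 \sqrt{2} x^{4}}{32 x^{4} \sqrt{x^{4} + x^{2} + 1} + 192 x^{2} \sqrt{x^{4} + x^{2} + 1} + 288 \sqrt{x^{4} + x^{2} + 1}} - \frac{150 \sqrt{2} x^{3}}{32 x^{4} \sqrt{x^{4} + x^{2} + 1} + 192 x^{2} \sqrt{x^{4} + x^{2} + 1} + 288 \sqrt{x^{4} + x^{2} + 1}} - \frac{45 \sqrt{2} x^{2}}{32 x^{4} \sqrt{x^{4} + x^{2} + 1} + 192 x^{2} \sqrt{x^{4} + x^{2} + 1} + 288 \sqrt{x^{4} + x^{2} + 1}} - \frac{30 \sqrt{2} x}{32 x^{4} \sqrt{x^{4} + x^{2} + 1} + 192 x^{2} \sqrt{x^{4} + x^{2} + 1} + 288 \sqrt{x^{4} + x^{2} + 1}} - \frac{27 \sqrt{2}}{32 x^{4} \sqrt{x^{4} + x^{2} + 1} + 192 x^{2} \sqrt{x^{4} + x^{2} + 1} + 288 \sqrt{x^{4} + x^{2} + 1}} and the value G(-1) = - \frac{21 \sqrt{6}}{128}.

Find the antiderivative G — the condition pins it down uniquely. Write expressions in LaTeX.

G(x) = \frac{- 9 \sqrt{2} x \sqrt{x^{4} + x^{2} + 1} - 30 \sqrt{2} \sqrt{x^{4} + x^{2} + 1}}{32 x^{2} + 96}

The integrand splits into summands that can be handled one at a time.
A general antiderivative is - \frac{3 \left(\frac{3 x}{4} + \frac{5}{2}\right) \sqrt{2 x^{4} + 2 x^{2} + 2}}{4 \left(2 x^{2} + 6\right)} + C.
The condition gives C = - \frac{21 \sqrt{6}}{128} - (- \frac{21 \sqrt{6}}{128}) = 0.
So G(x) = \frac{- 9 \sqrt{2} x \sqrt{x^{4} + x^{2} + 1} - 30 \sqrt{2} \sqrt{x^{4} + x^{2} + 1}}{32 x^{2} + 96}.
Check: d/dx[\frac{- 9 \sqrt{2} x \sqrt{x^{4} + x^{2} + 1} - 30 \sqrt{2} \sqrt{x^{4} + x^{2} + 1}}{32 x^{2} + 96}] = \frac{- 9 \sqrt{2} x^{6} - 81 \sqrt{2} x^{4} - 150 \sqrt{2} x^{3} - 45 \sqrt{2} x^{2} - 30 \sqrt{2} x - 27 \sqrt{2}}{32 x^{4} \sqrt{x^{4} + x^{2} + 1} + 192 x^{2} \sqrt{x^{4} + x^{2} + 1} + 288 \sqrt{x^{4} + x^{2} + 1}}, which equals G'(x).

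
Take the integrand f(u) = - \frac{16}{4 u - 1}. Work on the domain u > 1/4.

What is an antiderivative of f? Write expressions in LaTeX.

A first test for any F(u): its u-derivative must equal f(u) identically.
Check: d/du[- 4 \log{\left(2 u - \frac{1}{2} \right)}] = - \frac{16}{4 u - 1} = f(u).

An antiderivative is F(u) = - 4 \log{\left(2 u - \frac{1}{2} \right)}.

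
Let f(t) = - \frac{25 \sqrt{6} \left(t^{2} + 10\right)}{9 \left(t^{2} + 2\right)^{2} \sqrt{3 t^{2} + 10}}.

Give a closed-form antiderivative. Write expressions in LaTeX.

Recover f(t) by differentiating a candidate F(t); any mismatch rules it out.
Check: d/dt[- \frac{25 \sqrt{6} t \sqrt{3 t^{2} + 10}}{18 \left(t^{2} + 2\right)}] = \frac{- 25 \sqrt{6} t^{2} - 250 \sqrt{6}}{9 t^{4} \sqrt{3 t^{2} + 10} + 36 t^{2} \sqrt{3 t^{2} + 10} + 36 \sqrt{3 t^{2} + 10}}, which equals f(t).

An antiderivative is F(t) = - \frac{25 \sqrt{6} t \sqrt{3 t^{2} + 10}}{18 \left(t^{2} + 2\right)}.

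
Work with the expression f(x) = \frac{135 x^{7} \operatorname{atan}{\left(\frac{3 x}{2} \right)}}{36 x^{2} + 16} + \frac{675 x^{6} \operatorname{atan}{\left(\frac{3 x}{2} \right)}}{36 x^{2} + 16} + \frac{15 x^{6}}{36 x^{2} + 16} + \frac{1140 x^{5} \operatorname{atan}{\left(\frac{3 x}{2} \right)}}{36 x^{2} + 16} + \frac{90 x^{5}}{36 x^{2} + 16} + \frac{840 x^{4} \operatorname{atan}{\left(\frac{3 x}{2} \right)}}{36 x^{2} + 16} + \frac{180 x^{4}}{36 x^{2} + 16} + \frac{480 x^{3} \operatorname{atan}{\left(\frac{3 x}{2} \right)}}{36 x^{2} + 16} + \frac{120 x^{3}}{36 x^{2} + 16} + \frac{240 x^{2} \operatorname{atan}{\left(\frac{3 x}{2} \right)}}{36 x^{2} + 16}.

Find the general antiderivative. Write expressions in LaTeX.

F(x) = - \frac{5 x^{3} \left(- x - 2\right)^{3} \operatorname{atan}{\left(\frac{3 x}{2} \right)}}{8} + C

Recognize the product-rule pattern: f = u'v + uv' with u = - 5 \left(- \frac{x^{2}}{2} - x\right)^{3}, v = \operatorname{atan}{\left(\frac{3 x}{2} \right)}, so integration by parts undoes it.
Check: d/dx[- \frac{5 x^{3} \left(- x - 2\right)^{3} \operatorname{atan}{\left(\frac{3 x}{2} \right)}}{8}] = \frac{135 x^{7} \operatorname{atan}{\left(\frac{3 x}{2} \right)} + 675 x^{6} \operatorname{atan}{\left(\frac{3 x}{2} \right)} + 15 x^{6} + 1140 x^{5} \operatorname{atan}{\left(\frac{3 x}{2} \right)} + 90 x^{5} + 840 x^{4} \operatorname{atan}{\left(\frac{3 x}{2} \right)} + 180 x^{4} + 480 x^{3} \operatorname{atan}{\left(\frac{3 x}{2} \right)} + 120 x^{3} + 240 x^{2} \operatorname{atan}{\left(\frac{3 x}{2} \right)}}{36 x^{2} + 16}, which equals f(x).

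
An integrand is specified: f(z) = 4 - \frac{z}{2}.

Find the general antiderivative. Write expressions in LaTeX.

F(z) = - \frac{z^{2}}{4} + 4 z + C

A candidate is checked by its d/dz: the result must match f(z).
Check: d/dz[- \frac{z^{2}}{4} + 4 z] = 4 - \frac{z}{2} = f(z).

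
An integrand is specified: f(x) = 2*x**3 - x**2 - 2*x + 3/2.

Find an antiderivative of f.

Integrate term by term and add the pieces.
Check: d/dx[x**4/2 - x**3/3 - x**2 + 3*x/2] = 2*x**3 - x**2 - 2*x + 3/2 = f(x).

An antiderivative is F(x) = x**4/2 - x**3/3 - x**2 + 3*x/2.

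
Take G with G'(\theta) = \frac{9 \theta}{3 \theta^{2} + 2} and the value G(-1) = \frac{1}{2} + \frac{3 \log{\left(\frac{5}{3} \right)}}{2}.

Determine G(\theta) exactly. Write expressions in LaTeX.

G(\theta) = \frac{3 \log{\left(\theta^{2} + \frac{2}{3} \right)}}{2} + \frac{1}{2}

The substitution u = \theta^{2} + \frac{2}{3} works: G'(\theta) is exactly (dG/du)*(du/d\theta) for that inner function.
A general antiderivative is \frac{3 \log{\left(\theta^{2} + \frac{2}{3} \right)}}{2} + C.
The condition gives C = \frac{1}{2} + \frac{3 \log{\left(\frac{5}{3} \right)}}{2} - (\frac{3 \log{\left(\frac{5}{3} \right)}}{2}) = \frac{1}{2}.
So G(\theta) = \frac{3 \log{\left(\theta^{2} + \frac{2}{3} \right)}}{2} + \frac{1}{2}.
Check: d/d\theta[\frac{3 \log{\left(\theta^{2} + \frac{2}{3} \right)}}{2} + \frac{1}{2}] = \frac{9 \theta}{3 \theta^{2} + 2} = G'(\theta).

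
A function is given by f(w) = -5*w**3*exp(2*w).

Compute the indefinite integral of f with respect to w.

F(w) = -5*w**3*exp(2*w)/2 + 15*w**2*exp(2*w)/4 - 15*w*exp(2*w)/4 + 15*exp(2*w)/8 + C

Recognize the product-rule pattern: f = u'v + uv' with u = -5*w**3/2 + 15*w**2/4 - 15*w/4 + 15/8, v = exp(2*w), so integration by parts undoes it.
Check: d/dw[-5*w**3*exp(2*w)/2 + 15*w**2*exp(2*w)/4 - 15*w*exp(2*w)/4 + 15*exp(2*w)/8] = -5*w**3*exp(2*w) = f(w).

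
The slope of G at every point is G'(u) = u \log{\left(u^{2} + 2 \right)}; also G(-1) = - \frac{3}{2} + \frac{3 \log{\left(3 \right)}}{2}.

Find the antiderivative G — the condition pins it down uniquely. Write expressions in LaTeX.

The proposed G(u) is checked by its d/du: the result must match the given G'(u).
A general antiderivative is \frac{u^{2} \log{\left(u^{2} + 2 \right)}}{2} - \frac{u^{2}}{2} + \log{\left(u^{2} + 2 \right)} + C.
The condition gives C = - \frac{3}{2} + \frac{3 \log{\left(3 \right)}}{2} - (- \frac{1}{2} + \frac{3 \log{\left(3 \right)}}{2}) = -1.
So G(u) = \frac{\left(u^{2} + 2\right) \left(\log{\left(u^{2} + 2 \right)} - 1\right)}{2}.
Check: d/du[\frac{\left(u^{2} + 2\right) \left(\log{\left(u^{2} + 2 \right)} - 1\right)}{2}] = u \log{\left(u^{2} + 2 \right)} = G'(u).

G(u) = \frac{\left(u^{2} + 2\right) \left(\log{\left(u^{2} + 2 \right)} - 1\right)}{2}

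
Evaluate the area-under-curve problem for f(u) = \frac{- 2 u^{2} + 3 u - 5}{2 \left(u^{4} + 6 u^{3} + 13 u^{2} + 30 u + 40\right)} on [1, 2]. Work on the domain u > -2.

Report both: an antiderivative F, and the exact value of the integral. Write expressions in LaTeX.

Antiderivative: F(u) = - \frac{19 \log{\left(u + 2 \right)}}{36} + \frac{7 \log{\left(u + 4 \right)}}{12} - \frac{\log{\left(u^{2} + 5 \right)}}{36} + \frac{\sqrt{5} \operatorname{atan}{\left(\frac{\sqrt{5} u}{5} \right)}}{18}; value = - \frac{7 \log{\left(5 \right)}}{12} - \frac{19 \log{\left(4 \right)}}{36} - \frac{\log{\left(9 \right)}}{36} - \frac{\sqrt{5} \operatorname{atan}{\left(\frac{\sqrt{5}}{5} \right)}}{18} + \frac{\sqrt{5} \operatorname{atan}{\left(\frac{2 \sqrt{5}}{5} \right)}}{18} + \frac{19 \log{\left(3 \right)}}{36} + \frac{11 \log{\left(6 \right)}}{18}

Factor the denominator (2 \left(u + 2\right) \left(u + 4\right) \left(u^{2} + 5\right)) and decompose: f = - \frac{u - 5}{18 \left(u^{2} + 5\right)} + \frac{7}{12 \left(u + 4\right)} - \frac{19}{36 \left(u + 2\right)}; each piece integrates to a log, atan, or power term.
F(u) = - \frac{19 \log{\left(u + 2 \right)}}{36} + \frac{7 \log{\left(u + 4 \right)}}{12} - \frac{\log{\left(u^{2} + 5 \right)}}{36} + \frac{\sqrt{5} \operatorname{atan}{\left(\frac{\sqrt{5} u}{5} \right)}}{18} is an antiderivative of f.
Check: d/du[- \frac{19 \log{\left(u + 2 \right)}}{36} + \frac{7 \log{\left(u + 4 \right)}}{12} - \frac{\log{\left(u^{2} + 5 \right)}}{36} + \frac{\sqrt{5} \operatorname{atan}{\left(\frac{\sqrt{5} u}{5} \right)}}{18}] = \frac{- 2 u^{2} + 3 u - 5}{2 u^{4} + 12 u^{3} + 26 u^{2} + 60 u + 80}, which equals f(u).
F(2) = - \frac{19 \log{\left(4 \right)}}{36} - \frac{\log{\left(9 \right)}}{36} + \frac{\sqrt{5} \operatorname{atan}{\left(\frac{2 \sqrt{5}}{5} \right)}}{18} + \frac{7 \log{\left(6 \right)}}{12}; F(1) = - \frac{19 \log{\left(3 \right)}}{36} - \frac{\log{\left(6 \right)}}{36} + \frac{\sqrt{5} \operatorname{atan}{\left(\frac{\sqrt{5}}{5} \right)}}{18} + \frac{7 \log{\left(5 \right)}}{12}.
Integral = F(2) - F(1) = - \frac{7 \log{\left(5 \right)}}{12} - \frac{19 \log{\left(4 \right)}}{36} - \frac{\log{\left(9 \right)}}{36} - \frac{\sqrt{5} \operatorname{atan}{\left(\frac{\sqrt{5}}{5} \right)}}{18} + \frac{\sqrt{5} \operatorname{atan}{\left(\frac{2 \sqrt{5}}{5} \right)}}{18} + \frac{19 \log{\left(3 \right)}}{36} + \frac{11 \log{\left(6 \right)}}{18}.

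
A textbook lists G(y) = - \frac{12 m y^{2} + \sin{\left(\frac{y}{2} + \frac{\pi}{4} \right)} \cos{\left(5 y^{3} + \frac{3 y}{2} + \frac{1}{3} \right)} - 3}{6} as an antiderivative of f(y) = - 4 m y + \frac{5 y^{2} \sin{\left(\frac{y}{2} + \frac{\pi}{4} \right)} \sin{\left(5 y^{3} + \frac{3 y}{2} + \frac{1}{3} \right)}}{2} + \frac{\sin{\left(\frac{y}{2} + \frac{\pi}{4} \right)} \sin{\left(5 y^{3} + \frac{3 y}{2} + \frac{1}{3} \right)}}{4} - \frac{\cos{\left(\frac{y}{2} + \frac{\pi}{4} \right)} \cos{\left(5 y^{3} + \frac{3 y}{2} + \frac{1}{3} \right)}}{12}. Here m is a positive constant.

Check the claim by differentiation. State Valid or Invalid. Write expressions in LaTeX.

Valid: G'(y) = f(y).

d/dy[G] = - 4 m y + \frac{5 y^{2} \sin{\left(\frac{y}{2} + \frac{\pi}{4} \right)} \sin{\left(5 y^{3} + \frac{3 y}{2} + \frac{1}{3} \right)}}{2} + \frac{\sin{\left(\frac{y}{2} + \frac{\pi}{4} \right)} \sin{\left(5 y^{3} + \frac{3 y}{2} + \frac{1}{3} \right)}}{4} - \frac{\cos{\left(\frac{y}{2} + \frac{\pi}{4} \right)} \cos{\left(5 y^{3} + \frac{3 y}{2} + \frac{1}{3} \right)}}{12}
This equals f(y) exactly, so the claim holds.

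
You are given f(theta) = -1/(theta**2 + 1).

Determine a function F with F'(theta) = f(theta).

Differentiate the proposed F(theta) back; it has to land on f(theta) exactly.
Check: d/dtheta[-atan(theta)] = -1/(theta**2 + 1) = f(theta).

An antiderivative is F(theta) = -atan(theta).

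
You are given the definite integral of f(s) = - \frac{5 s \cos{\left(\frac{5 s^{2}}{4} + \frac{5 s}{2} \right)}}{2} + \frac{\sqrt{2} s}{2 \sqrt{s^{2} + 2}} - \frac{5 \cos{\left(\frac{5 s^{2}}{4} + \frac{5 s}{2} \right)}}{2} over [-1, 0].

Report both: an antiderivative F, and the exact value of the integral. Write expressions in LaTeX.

Antiderivative: F(s) = \sqrt{\frac{s^{2}}{2} + 1} - \sin{\left(\frac{5 s^{2}}{4} + \frac{5 s}{2} \right)}; value = - \frac{\sqrt{6}}{2} - \sin{\left(\frac{5}{4} \right)} + 1

The integrand splits into summands that can be handled one at a time.
F(s) = \sqrt{\frac{s^{2}}{2} + 1} - \sin{\left(\frac{5 s^{2}}{4} + \frac{5 s}{2} \right)} is an antiderivative of f.
Check: d/ds[\sqrt{\frac{s^{2}}{2} + 1} - \sin{\left(\frac{5 s^{2}}{4} + \frac{5 s}{2} \right)}] = \frac{- 5 s \sqrt{s^{2} + 2} \cos{\left(\frac{5 s^{2}}{4} + \frac{5 s}{2} \right)} + \sqrt{2} s - 5 \sqrt{s^{2} + 2} \cos{\left(\frac{5 s^{2}}{4} + \frac{5 s}{2} \right)}}{2 \sqrt{s^{2} + 2}}, which equals f(s).
F(0) = 1; F(-1) = \sin{\left(\frac{5}{4} \right)} + \frac{\sqrt{6}}{2}.
Integral = F(0) - F(-1) = - \frac{\sqrt{6}}{2} - \sin{\left(\frac{5}{4} \right)} + 1.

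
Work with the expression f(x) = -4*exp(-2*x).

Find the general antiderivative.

A candidate is checked by its d/dx: the result must match f(x).
Check: d/dx[2*exp(-2*x)] = -4*exp(-2*x) = f(x).

F(x) = 2*exp(-2*x) + C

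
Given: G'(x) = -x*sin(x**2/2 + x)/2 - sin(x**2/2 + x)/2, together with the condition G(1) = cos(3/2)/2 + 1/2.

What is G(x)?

G'(x) matches the chain-rule pattern g'(h)*h' with inner function h(x) = x**2/2 + x; substituting u = h(x) collapses the integral.
A general antiderivative is cos(x**2/2 + x)/2 + C.
The condition gives C = cos(3/2)/2 + 1/2 - (cos(3/2)/2) = 1/2.
So G(x) = cos(x**2/2 + x)/2 + 1/2.
Check: d/dx[cos(x**2/2 + x)/2 + 1/2] = -x*sin(x**2/2 + x)/2 - sin(x**2/2 + x)/2 = G'(x).

G(x) = cos(x**2/2 + x)/2 + 1/2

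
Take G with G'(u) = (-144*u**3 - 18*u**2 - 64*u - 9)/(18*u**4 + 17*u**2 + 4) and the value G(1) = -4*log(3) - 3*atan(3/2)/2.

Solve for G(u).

Whatever form G(u) takes, its d/du must return the stated G'(u).
A general antiderivative is -4*log(2*u**2 + 1) - 3*atan(3*u/2)/2 + C.
The condition gives C = -4*log(3) - 3*atan(3/2)/2 - (-4*log(3) - 3*atan(3/2)/2) = 0.
So G(u) = -(8*log(2*u**2 + 1) + 3*atan(3*u/2))/2.
Check: d/du[-(8*log(2*u**2 + 1) + 3*atan(3*u/2))/2] = (-144*u**3 - 18*u**2 - 64*u - 9)/(18*u**4 + 17*u**2 + 4) = G'(u).

G(u) = -(8*log(2*u**2 + 1) + 3*atan(3*u/2))/2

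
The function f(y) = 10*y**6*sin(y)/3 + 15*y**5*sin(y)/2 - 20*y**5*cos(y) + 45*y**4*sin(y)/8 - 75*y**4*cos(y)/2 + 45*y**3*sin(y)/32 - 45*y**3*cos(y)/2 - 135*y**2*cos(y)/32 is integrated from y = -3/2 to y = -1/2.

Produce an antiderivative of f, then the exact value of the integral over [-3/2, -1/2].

Recognize the product-rule pattern: f = u'v + uv' with u = -10*(y**2 + 3*y/4)**3/3, v = cos(y), so integration by parts undoes it.
F(y) = -10*y**6*cos(y)/3 - 15*y**5*cos(y)/2 - 45*y**4*cos(y)/8 - 45*y**3*cos(y)/32 is an antiderivative of f.
Check: d/dy[-10*y**6*cos(y)/3 - 15*y**5*cos(y)/2 - 45*y**4*cos(y)/8 - 45*y**3*cos(y)/32] = 10*y**6*sin(y)/3 + 15*y**5*sin(y)/2 - 20*y**5*cos(y) + 45*y**4*sin(y)/8 - 75*y**4*cos(y)/2 + 45*y**3*sin(y)/32 - 45*y**3*cos(y)/2 - 135*y**2*cos(y)/32 = f(y).
F(-1/2) = 5*cos(1/2)/768; F(-3/2) = -1215*cos(3/2)/256.
Integral = F(-1/2) - F(-3/2) = 5*cos(1/2)/768 + 1215*cos(3/2)/256.

Antiderivative: F(y) = -10*y**6*cos(y)/3 - 15*y**5*cos(y)/2 - 45*y**4*cos(y)/8 - 45*y**3*cos(y)/32; value = 5*cos(1/2)/768 + 1215*cos(3/2)/256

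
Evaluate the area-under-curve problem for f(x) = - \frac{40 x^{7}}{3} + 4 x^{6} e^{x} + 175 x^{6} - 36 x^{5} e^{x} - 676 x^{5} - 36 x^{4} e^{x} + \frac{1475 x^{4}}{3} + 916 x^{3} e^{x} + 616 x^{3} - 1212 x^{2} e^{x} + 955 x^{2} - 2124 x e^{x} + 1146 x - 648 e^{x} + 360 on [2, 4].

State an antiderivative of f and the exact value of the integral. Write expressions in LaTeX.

Antiderivative: F(x) = - \frac{\left(- 5 x^{2} + 12 e^{x} - 8\right) \left(- x^{2} + 5 x + 3\right)^{3}}{3}; value = - 1372 e^{4} + \frac{9772}{3} + 2916 e^{2}

Recognize the product-rule pattern: f = u'v + uv' with u = - \frac{4 \left(- x^{2} + 5 x + 3\right)^{3}}{3}, v = - \frac{5 x^{2}}{4} + 3 e^{x} - 2, so integration by parts undoes it.
F(x) = - \frac{\left(- 5 x^{2} + 12 e^{x} - 8\right) \left(- x^{2} + 5 x + 3\right)^{3}}{3} is an antiderivative of f.
Check: d/dx[- \frac{\left(- 5 x^{2} + 12 e^{x} - 8\right) \left(- x^{2} + 5 x + 3\right)^{3}}{3}] = - \frac{40 x^{7}}{3} + 4 x^{6} e^{x} + 175 x^{6} - 36 x^{5} e^{x} - 676 x^{5} - 36 x^{4} e^{x} + \frac{1475 x^{4}}{3} + 916 x^{3} e^{x} + 616 x^{3} - 1212 x^{2} e^{x} + 955 x^{2} - 2124 x e^{x} + 1146 x - 648 e^{x} + 360 = f(x).
F(4) = \frac{30184}{3} - 1372 e^{4}; F(2) = 6804 - 2916 e^{2}.
Integral = F(4) - F(2) = - 1372 e^{4} + \frac{9772}{3} + 2916 e^{2}.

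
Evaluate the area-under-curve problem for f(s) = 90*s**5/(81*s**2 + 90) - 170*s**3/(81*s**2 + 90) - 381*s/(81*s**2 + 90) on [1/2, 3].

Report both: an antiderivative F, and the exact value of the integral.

Integrate term by term and add the pieces.
F(s) = 5*(s**2/3 - 1)**2/2 - log(3*s**2/2 + 5/3)/2 is an antiderivative of f.
Check: d/ds[5*(s**2/3 - 1)**2/2 - log(3*s**2/2 + 5/3)/2] = (90*s**5 - 170*s**3 - 381*s)/(81*s**2 + 90), which equals f(s).
F(3) = 10 - log(91/6)/2; F(1/2) = 605/288 - log(49/24)/2.
Integral = F(3) - F(1/2) = -log(91/6)/2 + log(49/24)/2 + 2275/288.

Antiderivative: F(s) = 5*(s**2/3 - 1)**2/2 - log(3*s**2/2 + 5/3)/2; value = -log(91/6)/2 + log(49/24)/2 + 2275/288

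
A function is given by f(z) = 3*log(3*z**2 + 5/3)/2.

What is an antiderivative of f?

An antiderivative is F(z) = 3*z*log(3*z**2 + 5/3)/2 - 3*z + sqrt(5)*atan(3*sqrt(5)*z/5).

A candidate is checked by its d/dz: the result must match f(z).
Check: d/dz[3*z*log(3*z**2 + 5/3)/2 - 3*z + sqrt(5)*atan(3*sqrt(5)*z/5)] = 3*log(3*z**2 + 5/3)/2 = f(z).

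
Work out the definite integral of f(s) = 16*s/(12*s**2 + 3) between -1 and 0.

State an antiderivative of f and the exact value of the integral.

Antiderivative: F(s) = 2*log(2*s**2 + 1/2)/3; value = -2*log(5/2)/3 - 2*log(2)/3

The substitution u = 2*s**2 + 1/2 works: f is exactly (dF/du)*(du/ds) for that inner function.
F(s) = 2*log(2*s**2 + 1/2)/3 is an antiderivative of f.
Check: d/ds[2*log(2*s**2 + 1/2)/3] = 16*s/(12*s**2 + 3) = f(s).
F(0) = -2*log(2)/3; F(-1) = 2*log(5/2)/3.
Integral = F(0) - F(-1) = -2*log(5/2)/3 - 2*log(2)/3.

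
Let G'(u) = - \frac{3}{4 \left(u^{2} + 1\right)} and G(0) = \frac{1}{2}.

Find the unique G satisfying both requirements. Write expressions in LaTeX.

G(u) = \frac{1}{2} - \frac{3 \operatorname{atan}{\left(u \right)}}{4}

Check a candidate G(u) by differentiating: d/du[G] must match the given G'(u).
A general antiderivative is - \frac{3 \operatorname{atan}{\left(u \right)}}{4} + C.
The condition gives C = \frac{1}{2} - (0) = \frac{1}{2}.
So G(u) = \frac{1}{2} - \frac{3 \operatorname{atan}{\left(u \right)}}{4}.
Check: d/du[\frac{1}{2} - \frac{3 \operatorname{atan}{\left(u \right)}}{4}] = - \frac{3}{4 u^{2} + 4}, which equals G'(u).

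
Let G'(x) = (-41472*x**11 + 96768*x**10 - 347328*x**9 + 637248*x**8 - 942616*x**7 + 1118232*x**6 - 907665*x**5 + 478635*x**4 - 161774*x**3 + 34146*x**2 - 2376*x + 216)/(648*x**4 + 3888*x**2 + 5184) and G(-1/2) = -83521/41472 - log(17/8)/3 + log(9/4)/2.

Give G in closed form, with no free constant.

G(x) = -8*x**8 + 64*x**7/3 - 76*x**6/3 + 472*x**5/27 - 2483*x**4/324 + 59*x**3/27 - 19*x**2/48 + x/24 - log(x**2/2 + 2)/3 + log(x**2 + 2)/2 - 1/512

Check a candidate G(x) by differentiating: d/dx[G] must match the given G'(x).
A general antiderivative is -(2*x**2 - 4*x/3 + 1/4)**4/2 - log(x**2/2 + 2)/3 + log(x**2 + 2)/2 + C.
The condition gives C = -83521/41472 - log(17/8)/3 + log(9/4)/2 - (-83521/41472 - log(17/8)/3 + log(9/4)/2) = 0.
So G(x) = -8*x**8 + 64*x**7/3 - 76*x**6/3 + 472*x**5/27 - 2483*x**4/324 + 59*x**3/27 - 19*x**2/48 + x/24 - log(x**2/2 + 2)/3 + log(x**2 + 2)/2 - 1/512.
Check: d/dx[-8*x**8 + 64*x**7/3 - 76*x**6/3 + 472*x**5/27 - 2483*x**4/324 + 59*x**3/27 - 19*x**2/48 + x/24 - log(x**2/2 + 2)/3 + log(x**2 + 2)/2 - 1/512] = (-41472*x**11 + 96768*x**10 - 347328*x**9 + 637248*x**8 - 942616*x**7 + 1118232*x**6 - 907665*x**5 + 478635*x**4 - 161774*x**3 + 34146*x**2 - 2376*x + 216)/(648*x**4 + 3888*x**2 + 5184) = G'(x).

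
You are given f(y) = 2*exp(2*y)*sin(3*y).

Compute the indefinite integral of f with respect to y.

For F(y) to be correct the identity F'(y) - f(y) = 0 must hold.
Check: d/dy[-2*(-2*sin(3*y) + 3*cos(3*y))*exp(2*y)/13] = 2*exp(2*y)*sin(3*y) = f(y).

F(y) = -2*(-2*sin(3*y) + 3*cos(3*y))*exp(2*y)/13 + C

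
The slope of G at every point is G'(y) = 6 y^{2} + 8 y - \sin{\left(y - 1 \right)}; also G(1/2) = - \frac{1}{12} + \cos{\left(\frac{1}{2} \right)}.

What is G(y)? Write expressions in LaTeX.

The integrand splits into summands that can be handled one at a time.
A general antiderivative is 2 y^{3} + 4 y^{2} + \cos{\left(y - 1 \right)} - \frac{1}{3} + C.
The condition gives C = - \frac{1}{12} + \cos{\left(\frac{1}{2} \right)} - (\cos{\left(\frac{1}{2} \right)} + \frac{11}{12}) = -1.
So G(y) = 2 y^{3} + 4 y^{2} + \cos{\left(y - 1 \right)} - \frac{4}{3}.
Check: d/dy[2 y^{3} + 4 y^{2} + \cos{\left(y - 1 \right)} - \frac{4}{3}] = 6 y^{2} + 8 y - \sin{\left(y - 1 \right)} = G'(y).

G(y) = 2 y^{3} + 4 y^{2} + \cos{\left(y - 1 \right)} - \frac{4}{3}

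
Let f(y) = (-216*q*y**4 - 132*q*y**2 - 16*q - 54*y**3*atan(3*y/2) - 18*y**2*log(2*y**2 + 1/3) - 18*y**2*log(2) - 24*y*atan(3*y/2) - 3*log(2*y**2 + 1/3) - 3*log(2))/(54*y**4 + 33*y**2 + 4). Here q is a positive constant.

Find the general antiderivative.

A candidate is checked by its d/dy: the result must match f(y).
Check: d/dy[-4*q*y - log(2*y**2 + 1/3)*atan(3*y/2)/2 - log(2)*atan(3*y/2)/2] = (-216*q*y**4 - 132*q*y**2 - 16*q - 54*y**3*atan(3*y/2) - 18*y**2*log(2*y**2 + 1/3) - 18*y**2*log(2) - 24*y*atan(3*y/2) - 3*log(2*y**2 + 1/3) - 3*log(2))/(54*y**4 + 33*y**2 + 4) = f(y).

F(y) = -4*q*y - log(2*y**2 + 1/3)*atan(3*y/2)/2 - log(2)*atan(3*y/2)/2 + C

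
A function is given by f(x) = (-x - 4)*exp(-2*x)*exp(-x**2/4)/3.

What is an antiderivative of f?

An antiderivative is F(x) = 2*exp(-2*x)*exp(-x**2/4)/3.

The substitution u = -x**2/4 - 2*x works: f is exactly (dF/du)*(du/dx) for that inner function.
Check: d/dx[2*exp(-2*x)*exp(-x**2/4)/3] = (-x - 4)*exp(-2*x)*exp(-x**2/4)/3 = f(x).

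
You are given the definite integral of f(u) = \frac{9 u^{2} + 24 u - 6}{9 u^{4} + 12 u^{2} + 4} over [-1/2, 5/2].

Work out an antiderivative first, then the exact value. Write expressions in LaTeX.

Antiderivative: F(u) = \frac{- \frac{3 u}{2} - 2}{\frac{3 u^{2}}{2} + 1}; value = \frac{324}{913}

Recognize the product-rule pattern: f = v'r + vr' with v = \frac{1}{\frac{3 u^{2}}{2} + 1}, r = - \frac{3 u}{2} - 2, so integration by parts undoes it.
F(u) = \frac{- \frac{3 u}{2} - 2}{\frac{3 u^{2}}{2} + 1} is an antiderivative of f.
Check: d/du[\frac{- \frac{3 u}{2} - 2}{\frac{3 u^{2}}{2} + 1}] = \frac{9 u^{2} + 24 u - 6}{9 u^{4} + 12 u^{2} + 4} = f(u).
F(5/2) = - \frac{46}{83}; F(-1/2) = - \frac{10}{11}.
Integral = F(5/2) - F(-1/2) = \frac{324}{913}.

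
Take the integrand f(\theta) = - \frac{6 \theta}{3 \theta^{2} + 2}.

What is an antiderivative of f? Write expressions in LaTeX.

An antiderivative is F(\theta) = - \log{\left(\frac{3 \theta^{2}}{2} + 1 \right)}.

The substitution u = \frac{3 \theta^{2}}{2} + 1 works: f is exactly (dF/du)*(du/d\theta) for that inner function.
Check: d/d\theta[- \log{\left(\frac{3 \theta^{2}}{2} + 1 \right)}] = - \frac{6 \theta}{3 \theta^{2} + 2} = f(\theta).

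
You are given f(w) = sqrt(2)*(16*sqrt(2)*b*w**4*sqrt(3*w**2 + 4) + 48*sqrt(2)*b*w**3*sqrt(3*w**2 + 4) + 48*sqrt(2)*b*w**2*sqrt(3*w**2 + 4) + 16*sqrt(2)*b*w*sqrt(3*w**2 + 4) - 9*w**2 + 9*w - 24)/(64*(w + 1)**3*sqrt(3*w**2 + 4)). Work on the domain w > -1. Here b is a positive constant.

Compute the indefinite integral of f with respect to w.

Any candidate F(w) must reproduce f(w) exactly when differentiated.
Check: d/dw[(16*b*w**2*(w + 1)**2 + 3*sqrt(2)*sqrt(3*w**2 + 4))/(64*(w + 1)**2)] = (32*b*w**4*sqrt(3*w**2 + 4) + 96*b*w**3*sqrt(3*w**2 + 4) + 96*b*w**2*sqrt(3*w**2 + 4) + 32*b*w*sqrt(3*w**2 + 4) - 9*sqrt(2)*w**2 + 9*sqrt(2)*w - 24*sqrt(2))/(64*w**3*sqrt(3*w**2 + 4) + 192*w**2*sqrt(3*w**2 + 4) + 192*w*sqrt(3*w**2 + 4) + 64*sqrt(3*w**2 + 4)), which equals f(w).

F(w) = (16*b*w**2*(w + 1)**2 + 3*sqrt(2)*sqrt(3*w**2 + 4))/(64*(w + 1)**2) + C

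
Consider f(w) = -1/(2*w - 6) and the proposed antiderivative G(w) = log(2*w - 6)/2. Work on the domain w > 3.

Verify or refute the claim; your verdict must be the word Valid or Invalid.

d/dw[G] = 1/(2*w - 6)
d/dw[G] - f(w) = 1/(w - 3) != 0.

Invalid: d/dw[G] - f = 1/(w - 3), which is not 0.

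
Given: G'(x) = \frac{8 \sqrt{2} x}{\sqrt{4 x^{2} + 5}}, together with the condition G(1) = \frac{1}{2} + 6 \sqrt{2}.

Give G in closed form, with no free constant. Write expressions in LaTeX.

G'(x) matches the chain-rule pattern g'(h)*h' with inner function h(x) = 2 x^{2} + \frac{5}{2}; substituting u = h(x) collapses the integral.
A general antiderivative is 4 \sqrt{2 x^{2} + \frac{5}{2}} + C.
The condition gives C = \frac{1}{2} + 6 \sqrt{2} - (6 \sqrt{2}) = \frac{1}{2}.
So G(x) = \frac{4 \sqrt{2} \sqrt{4 x^{2} + 5} + 1}{2}.
Check: d/dx[\frac{4 \sqrt{2} \sqrt{4 x^{2} + 5} + 1}{2}] = \frac{8 \sqrt{2} x}{\sqrt{4 x^{2} + 5}} = G'(x).

G(x) = \frac{4 \sqrt{2} \sqrt{4 x^{2} + 5} + 1}{2}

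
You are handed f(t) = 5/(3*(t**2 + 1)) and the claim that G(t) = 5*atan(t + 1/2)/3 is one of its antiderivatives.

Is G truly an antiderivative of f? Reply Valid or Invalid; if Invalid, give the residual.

Invalid: d/dt[G] - f = (-20*t - 5)/(12*t**4 + 12*t**3 + 27*t**2 + 12*t + 15), which is not 0.

d/dt[G] = 20/(12*t**2 + 12*t + 15)
d/dt[G] - f(t) = (-20*t - 5)/(12*t**4 + 12*t**3 + 27*t**2 + 12*t + 15) != 0.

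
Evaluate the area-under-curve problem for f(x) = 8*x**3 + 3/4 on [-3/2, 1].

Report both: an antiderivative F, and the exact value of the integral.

Antiderivative: F(x) = 2*x**4 + 3*x/4; value = -25/4

A first test for any F(x): its x-derivative must equal f(x) identically.
F(x) = 2*x**4 + 3*x/4 is an antiderivative of f.
Check: d/dx[2*x**4 + 3*x/4] = 8*x**3 + 3/4 = f(x).
F(1) = 11/4; F(-3/2) = 9.
Integral = F(1) - F(-3/2) = -25/4.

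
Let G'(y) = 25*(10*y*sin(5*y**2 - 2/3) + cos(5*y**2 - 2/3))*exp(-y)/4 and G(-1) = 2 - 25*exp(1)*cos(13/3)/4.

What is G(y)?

G'(y) has the shape u'v + uv' for u = -25*cos(5*y**2 - 2/3)/4 and v = exp(-y) — it is the derivative of the product u*v.
A general antiderivative is -25*exp(-y)*cos(5*y**2 - 2/3)/4 + C.
The condition gives C = 2 - 25*exp(1)*cos(13/3)/4 - (-25*exp(1)*cos(13/3)/4) = 2.
So G(y) = -(-8*exp(y) + 25*cos(5*y**2 - 2/3))*exp(-y)/4.
Check: d/dy[-(-8*exp(y) + 25*cos(5*y**2 - 2/3))*exp(-y)/4] = (250*y*sin(5*y**2 - 2/3) + 25*cos(5*y**2 - 2/3))*exp(-y)/4, which equals G'(y).

G(y) = -(-8*exp(y) + 25*cos(5*y**2 - 2/3))*exp(-y)/4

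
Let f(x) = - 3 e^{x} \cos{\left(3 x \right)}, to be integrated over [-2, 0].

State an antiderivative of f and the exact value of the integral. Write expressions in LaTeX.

Whatever form F(x) takes, F'(x) = f(x) is non-negotiable.
F(x) = \frac{3 \left(- 3 \sin{\left(3 x \right)} - \cos{\left(3 x \right)}\right) e^{x}}{10} is an antiderivative of f.
Check: d/dx[\frac{3 \left(- 3 \sin{\left(3 x \right)} - \cos{\left(3 x \right)}\right) e^{x}}{10}] = - 3 e^{x} \cos{\left(3 x \right)} = f(x).
F(0) = - \frac{3}{10}; F(-2) = - \frac{3 \cos{\left(6 \right)}}{10 e^{2}} + \frac{9 \sin{\left(6 \right)}}{10 e^{2}}.
Integral = F(0) - F(-2) = - \frac{3}{10} - \frac{9 \sin{\left(6 \right)}}{10 e^{2}} + \frac{3 \cos{\left(6 \right)}}{10 e^{2}}.

Antiderivative: F(x) = \frac{3 \left(- 3 \sin{\left(3 x \right)} - \cos{\left(3 x \right)}\right) e^{x}}{10}; value = - \frac{3}{10} - \frac{9 \sin{\left(6 \right)}}{10 e^{2}} + \frac{3 \cos{\left(6 \right)}}{10 e^{2}}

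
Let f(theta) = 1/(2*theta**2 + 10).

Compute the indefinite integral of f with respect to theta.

F(theta) = sqrt(5)*atan(sqrt(5)*theta/5)/10 + C

Any candidate F(theta) must reproduce f(theta) exactly when differentiated.
Check: d/dtheta[sqrt(5)*atan(sqrt(5)*theta/5)/10] = 1/(2*theta**2 + 10) = f(theta).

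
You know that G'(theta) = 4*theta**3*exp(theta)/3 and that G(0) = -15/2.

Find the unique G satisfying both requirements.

G'(theta) has the shape u'v + uv' for u = 4*theta**3/3 - 4*theta**2 + 8*theta - 8 and v = exp(theta) — it is the derivative of the product u*v.
A general antiderivative is (4*theta**3 - 12*theta**2 + 24*theta - 24)*exp(theta)/3 + C.
The condition gives C = -15/2 - (-8) = 1/2.
So G(theta) = (4*theta**3 - 12*theta**2 + 24*theta - 24)*exp(theta)/3 + 1/2.
Check: d/dtheta[(4*theta**3 - 12*theta**2 + 24*theta - 24)*exp(theta)/3 + 1/2] = 4*theta**3*exp(theta)/3 = G'(theta).

G(theta) = (4*theta**3 - 12*theta**2 + 24*theta - 24)*exp(theta)/3 + 1/2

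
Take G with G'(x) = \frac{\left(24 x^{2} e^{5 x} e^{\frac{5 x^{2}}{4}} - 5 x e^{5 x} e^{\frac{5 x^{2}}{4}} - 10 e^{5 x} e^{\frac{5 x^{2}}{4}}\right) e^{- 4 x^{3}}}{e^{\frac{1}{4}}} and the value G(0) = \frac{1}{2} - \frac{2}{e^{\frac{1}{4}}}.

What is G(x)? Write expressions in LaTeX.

G(x) = \frac{\left(-4 + e^{\frac{1}{4}} e^{- 5 x} e^{- \frac{5 x^{2}}{4}} e^{4 x^{3}}\right) e^{5 x} e^{\frac{5 x^{2}}{4}} e^{- 4 x^{3}}}{2 e^{\frac{1}{4}}}

G'(x) matches the chain-rule pattern g'(h)*h' with inner function h(x) = - 4 x^{3} + \frac{5 x^{2}}{4} + 5 x - \frac{1}{4}; substituting u = h(x) collapses the integral.
A general antiderivative is - 2 e^{- 4 x^{3} + \frac{5 x^{2}}{4} + 5 x - \frac{1}{4}} + C.
The condition gives C = \frac{1}{2} - \frac{2}{e^{\frac{1}{4}}} - (- \frac{2}{e^{\frac{1}{4}}}) = \frac{1}{2}.
So G(x) = \frac{\left(-4 + e^{\frac{1}{4}} e^{- 5 x} e^{- \frac{5 x^{2}}{4}} e^{4 x^{3}}\right) e^{5 x} e^{\frac{5 x^{2}}{4}} e^{- 4 x^{3}}}{2 e^{\frac{1}{4}}}.
Check: d/dx[\frac{\left(-4 + e^{\frac{1}{4}} e^{- 5 x} e^{- \frac{5 x^{2}}{4}} e^{4 x^{3}}\right) e^{5 x} e^{\frac{5 x^{2}}{4}} e^{- 4 x^{3}}}{2 e^{\frac{1}{4}}}] = \frac{\left(24 x^{2} e^{5 x} e^{\frac{5 x^{2}}{2}} - 5 x e^{5 x} e^{\frac{5 x^{2}}{2}} - 10 e^{5 x} e^{\frac{5 x^{2}}{2}}\right) e^{- \frac{5 x^{2}}{4}} e^{- 4 x^{3}}}{e^{\frac{1}{4}}}, which equals G'(x).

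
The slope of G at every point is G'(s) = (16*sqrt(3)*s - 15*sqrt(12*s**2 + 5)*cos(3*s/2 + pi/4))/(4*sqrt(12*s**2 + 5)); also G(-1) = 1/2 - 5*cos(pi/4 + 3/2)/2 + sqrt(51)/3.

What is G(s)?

G(s) = sqrt(3)*(2*sqrt(12*s**2 + 5) - 5*sqrt(3)*sin(3*s/2 + pi/4) + sqrt(3))/6

Since d/ds undoes antidifferentiation here, G(s) must give back the stated G'(s).
A general antiderivative is sqrt(4*s**2 + 5/3) - 5*sin(3*s/2 + pi/4)/2 + C.
The condition gives C = 1/2 - 5*cos(pi/4 + 3/2)/2 + sqrt(51)/3 - (-5*cos(pi/4 + 3/2)/2 + sqrt(51)/3) = 1/2.
So G(s) = sqrt(3)*(2*sqrt(12*s**2 + 5) - 5*sqrt(3)*sin(3*s/2 + pi/4) + sqrt(3))/6.
Check: d/ds[sqrt(3)*(2*sqrt(12*s**2 + 5) - 5*sqrt(3)*sin(3*s/2 + pi/4) + sqrt(3))/6] = (16*sqrt(3)*s - 15*sqrt(12*s**2 + 5)*cos(3*s/2 + pi/4))/(4*sqrt(12*s**2 + 5)) = G'(s).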